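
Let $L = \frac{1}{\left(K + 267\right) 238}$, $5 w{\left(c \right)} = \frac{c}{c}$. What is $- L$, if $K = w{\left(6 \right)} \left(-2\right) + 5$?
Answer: $- \frac{5}{323204} \approx -1.547 \cdot 10^{-5}$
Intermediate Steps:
$w{\left(c \right)} = \frac{1}{5}$ ($w{\left(c \right)} = \frac{c \frac{1}{c}}{5} = \frac{1}{5} \cdot 1 = \frac{1}{5}$)
$K = \frac{23}{5}$ ($K = \frac{1}{5} \left(-2\right) + 5 = - \frac{2}{5} + 5 = \frac{23}{5} \approx 4.6$)
$L = \frac{5}{323204}$ ($L = \frac{1}{\left(\frac{23}{5} + 267\right) 238} = \frac{1}{\frac{1358}{5} \cdot 238} = \frac{1}{\frac{323204}{5}} = \frac{5}{323204} \approx 1.547 \cdot 10^{-5}$)
$- L = \left(-1\right) \frac{5}{323204} = - \frac{5}{323204}$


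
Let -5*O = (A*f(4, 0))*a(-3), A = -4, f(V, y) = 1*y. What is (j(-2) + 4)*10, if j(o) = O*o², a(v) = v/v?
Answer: 40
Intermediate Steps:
f(V, y) = y
a(v) = 1
O = 0 (O = -(-4*0)/5 = -0 = -⅕*0 = 0)
j(o) = 0 (j(o) = 0*o² = 0)
(j(-2) + 4)*10 = (0 + 4)*10 = 4*10 = 40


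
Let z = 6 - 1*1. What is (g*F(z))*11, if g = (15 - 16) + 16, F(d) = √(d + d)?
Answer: 165*√10 ≈ 521.78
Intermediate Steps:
z = 5 (z = 6 - 1 = 5)
F(d) = √2*√d (F(d) = √(2*d) = √2*√d)
g = 15 (g = -1 + 16 = 15)
(g*F(z))*11 = (15*(√2*√5))*11 = (15*√10)*11 = 165*√10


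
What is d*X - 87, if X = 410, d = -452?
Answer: -185407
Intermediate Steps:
d*X - 87 = -452*410 - 87 = -185320 - 87 = -185407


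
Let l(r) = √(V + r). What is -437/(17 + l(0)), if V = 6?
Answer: -7429/283 + 437*√6/283 ≈ -22.468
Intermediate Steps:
l(r) = √(6 + r)
-437/(17 + l(0)) = -437/(17 + √(6 + 0)) = -437/(17 + √6)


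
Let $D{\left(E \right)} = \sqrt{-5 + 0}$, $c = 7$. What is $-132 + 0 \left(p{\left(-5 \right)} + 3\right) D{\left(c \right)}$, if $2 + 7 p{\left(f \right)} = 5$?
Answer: $-132$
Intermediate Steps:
$p{\left(f \right)} = \frac{3}{7}$ ($p{\left(f \right)} = - \frac{2}{7} + \frac{1}{7} \cdot 5 = - \frac{2}{7} + \frac{5}{7} = \frac{3}{7}$)
$D{\left(E \right)} = i \sqrt{5}$ ($D{\left(E \right)} = \sqrt{-5} = i \sqrt{5}$)
$-132 + 0 \left(p{\left(-5 \right)} + 3\right) D{\left(c \right)} = -132 + 0 \left(\frac{3}{7} + 3\right) i \sqrt{5} = -132 + 0 \cdot \frac{24}{7} i \sqrt{5} = -132 + 0 i \sqrt{5} = -132 + 0 = -132$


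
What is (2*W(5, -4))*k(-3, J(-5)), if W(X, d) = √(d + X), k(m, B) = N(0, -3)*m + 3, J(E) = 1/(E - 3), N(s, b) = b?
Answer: 24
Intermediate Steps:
J(E) = 1/(-3 + E)
k(m, B) = 3 - 3*m (k(m, B) = -3*m + 3 = 3 - 3*m)
W(X, d) = √(X + d)
(2*W(5, -4))*k(-3, J(-5)) = (2*√(5 - 4))*(3 - 3*(-3)) = (2*√1)*(3 + 9) = (2*1)*12 = 2*12 = 24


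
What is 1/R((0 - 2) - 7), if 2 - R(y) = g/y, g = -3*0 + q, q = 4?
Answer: 9/22 ≈ 0.40909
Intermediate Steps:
g = 4 (g = -3*0 + 4 = 0 + 4 = 4)
R(y) = 2 - 4/y
1/R((0 - 2) - 7) = 1/(2 - 4/((0 - 2) - 7)) = 1/(2 - 4/(-2 - 7)) = 1/(2 - 4/(-9)) = 1/(2 - 4*(-⅑)) = 1/(2 + 4/9) = 1/(22/9) = 9/22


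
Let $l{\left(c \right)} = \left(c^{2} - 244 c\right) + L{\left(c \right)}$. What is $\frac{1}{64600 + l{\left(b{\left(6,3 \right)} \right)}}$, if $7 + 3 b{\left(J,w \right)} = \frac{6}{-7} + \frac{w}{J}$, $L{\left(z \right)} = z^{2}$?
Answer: $\frac{882}{57515581} \approx 1.5335 \cdot 10^{-5}$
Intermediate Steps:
$b{\left(J,w \right)} = - \frac{55}{21} + \frac{w}{3 J}$ ($b{\left(J,w \right)} = - \frac{7}{3} + \frac{\frac{6}{-7} + \frac{w}{J}}{3} = - \frac{7}{3} + \frac{6 \left(- \frac{1}{7}\right) + \frac{w}{J}}{3} = - \frac{7}{3} + \frac{- \frac{6}{7} + \frac{w}{J}}{3} = - \frac{7}{3} - \left(\frac{2}{7} - \frac{w}{3 J}\right) = - \frac{55}{21} + \frac{w}{3 J}$)
$l{\left(c \right)} = - 244 c + 2 c^{2}$ ($l{\left(c \right)} = \left(c^{2} - 244 c\right) + c^{2} = - 244 c + 2 c^{2}$)
$\frac{1}{64600 + l{\left(b{\left(6,3 \right)} \right)}} = \frac{1}{64600 + 2 \left(- \frac{55}{21} + \frac{1}{3} \cdot 3 \cdot \frac{1}{6}\right) \left(-122 - \left(\frac{55}{21} - \frac{1}{6}\right)\right)} = \frac{1}{64600 + 2 \left(- \frac{55}{21} + \frac{1}{6}\right) \left(-122 + \left(- \frac{55}{21} + \frac{1}{6}\right)\right)} = \frac{1}{64600 + 2 \left(- \frac{103}{42}\right) \left(-122 - \frac{103}{42}\right)} = \frac{1}{64600 + 2 \left(- \frac{103}{42}\right) \left(- \frac{5227}{42}\right)} = \frac{1}{64600 + \frac{538381}{882}} = \frac{1}{\frac{57515581}{882}} = \frac{882}{57515581}$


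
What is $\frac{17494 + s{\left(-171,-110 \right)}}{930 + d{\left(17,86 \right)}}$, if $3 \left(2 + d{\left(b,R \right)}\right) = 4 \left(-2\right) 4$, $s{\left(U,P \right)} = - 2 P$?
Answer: $\frac{26571}{1376} \approx 19.31$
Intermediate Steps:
$d{\left(b,R \right)} = - \frac{38}{3}$ ($d{\left(b,R \right)} = -2 + \frac{4 \left(-2\right) 4}{3} = -2 + \frac{\left(-8\right) 4}{3} = -2 + \frac{1}{3} \left(-32\right) = -2 - \frac{32}{3} = - \frac{38}{3}$)
$\frac{17494 + s{\left(-171,-110 \right)}}{930 + d{\left(17,86 \right)}} = \frac{17494 - -220}{930 - \frac{38}{3}} = \frac{17494 + 220}{\frac{2752}{3}} = 17714 \cdot \frac{3}{2752} = \frac{26571}{1376}$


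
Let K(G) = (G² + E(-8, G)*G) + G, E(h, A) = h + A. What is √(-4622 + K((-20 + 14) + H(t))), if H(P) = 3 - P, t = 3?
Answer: 14*I*√23 ≈ 67.142*I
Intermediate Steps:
E(h, A) = A + h
K(G) = G + G² + G*(-8 + G) (K(G) = (G² + (G - 8)*G) + G = (G² + (-8 + G)*G) + G = (G² + G*(-8 + G)) + G = G + G² + G*(-8 + G))
√(-4622 + K((-20 + 14) + H(t))) = √(-4622 + ((-20 + 14) + (3 - 1*3))*(-7 + 2*((-20 + 14) + (3 - 1*3)))) = √(-4622 + (-6 + (3 - 3))*(-7 + 2*(-6 + (3 - 3)))) = √(-4622 + (-6 + 0)*(-7 + 2*(-6 + 0))) = √(-4622 - 6*(-7 + 2*(-6))) = √(-4622 - 6*(-7 - 12)) = √(-4622 - 6*(-19)) = √(-4622 + 114) = √(-4508) = 14*I*√23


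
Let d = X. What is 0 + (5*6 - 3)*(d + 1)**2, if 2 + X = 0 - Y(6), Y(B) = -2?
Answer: 27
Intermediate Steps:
X = 0 (X = -2 + (0 - 1*(-2)) = -2 + (0 + 2) = -2 + 2 = 0)
d = 0
0 + (5*6 - 3)*(d + 1)**2 = 0 + (5*6 - 3)*(0 + 1)**2 = 0 + (30 - 3)*1**2 = 0 + 27*1 = 0 + 27 = 27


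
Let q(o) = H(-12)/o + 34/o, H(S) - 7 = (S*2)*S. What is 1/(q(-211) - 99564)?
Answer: -211/21008333 ≈ -1.0044e-5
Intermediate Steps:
H(S) = 7 + 2*S**2 (H(S) = 7 + (S*2)*S = 7 + (2*S)*S = 7 + 2*S**2)
q(o) = 329/o (q(o) = (7 + 2*(-12)**2)/o + 34/o = (7 + 2*144)/o + 34/o = (7 + 288)/o + 34/o = 295/o + 34/o = 329/o)
1/(q(-211) - 99564) = 1/(329/(-211) - 99564) = 1/(329*(-1/211) - 99564) = 1/(-329/211 - 99564) = 1/(-21008333/211) = -211/21008333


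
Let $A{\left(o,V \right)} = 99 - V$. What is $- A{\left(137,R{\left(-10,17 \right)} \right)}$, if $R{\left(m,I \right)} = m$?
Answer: $-109$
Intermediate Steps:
$- A{\left(137,R{\left(-10,17 \right)} \right)} = - (99 - -10) = - (99 + 10) = \left(-1\right) 109 = -109$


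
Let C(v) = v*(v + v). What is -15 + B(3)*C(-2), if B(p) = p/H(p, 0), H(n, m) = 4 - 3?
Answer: 9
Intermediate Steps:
C(v) = 2*v² (C(v) = v*(2*v) = 2*v²)
H(n, m) = 1
B(p) = p (B(p) = p/1 = p*1 = p)
-15 + B(3)*C(-2) = -15 + 3*(2*(-2)²) = -15 + 3*(2*4) = -15 + 3*8 = -15 + 24 = 9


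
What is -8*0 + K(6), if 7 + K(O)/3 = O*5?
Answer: 69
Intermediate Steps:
K(O) = -21 + 15*O (K(O) = -21 + 3*(O*5) = -21 + 3*(5*O) = -21 + 15*O)
-8*0 + K(6) = -8*0 + (-21 + 15*6) = 0 + (-21 + 90) = 0 + 69 = 69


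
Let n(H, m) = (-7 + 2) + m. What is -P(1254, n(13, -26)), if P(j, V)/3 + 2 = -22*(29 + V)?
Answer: -126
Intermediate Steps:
n(H, m) = -5 + m
P(j, V) = -1920 - 66*V (P(j, V) = -6 + 3*(-22*(29 + V)) = -6 + 3*(-638 - 22*V) = -6 + (-1914 - 66*V) = -1920 - 66*V)
-P(1254, n(13, -26)) = -(-1920 - 66*(-5 - 26)) = -(-1920 - 66*(-31)) = -(-1920 + 2046) = -1*126 = -126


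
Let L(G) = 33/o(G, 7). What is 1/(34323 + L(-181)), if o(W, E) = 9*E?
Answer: 21/720794 ≈ 2.9135e-5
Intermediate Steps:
L(G) = 11/21 (L(G) = 33/((9*7)) = 33/63 = 33*(1/63) = 11/21)
1/(34323 + L(-181)) = 1/(34323 + 11/21) = 1/(720794/21) = 21/720794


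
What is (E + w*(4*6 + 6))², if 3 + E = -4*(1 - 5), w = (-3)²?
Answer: 80089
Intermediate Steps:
w = 9
E = 13 (E = -3 - 4*(1 - 5) = -3 - 4*(-4) = -3 + 16 = 13)
(E + w*(4*6 + 6))² = (13 + 9*(4*6 + 6))² = (13 + 9*(24 + 6))² = (13 + 9*30)² = (13 + 270)² = 283² = 80089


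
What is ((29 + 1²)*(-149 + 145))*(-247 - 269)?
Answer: 61920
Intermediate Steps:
((29 + 1²)*(-149 + 145))*(-247 - 269) = ((29 + 1)*(-4))*(-516) = (30*(-4))*(-516) = -120*(-516) = 61920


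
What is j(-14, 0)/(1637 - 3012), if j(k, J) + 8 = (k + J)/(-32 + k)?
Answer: 177/31625 ≈ 0.0055968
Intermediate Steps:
j(k, J) = -8 + (J + k)/(-32 + k) (j(k, J) = -8 + (k + J)/(-32 + k) = -8 + (J + k)/(-32 + k))
j(-14, 0)/(1637 - 3012) = ((256 + 0 - 7*(-14))/(-32 - 14))/(1637 - 3012) = ((256 + 0 + 98)/(-46))/(-1375) = -1/46*354*(-1/1375) = -177/23*(-1/1375) = 177/31625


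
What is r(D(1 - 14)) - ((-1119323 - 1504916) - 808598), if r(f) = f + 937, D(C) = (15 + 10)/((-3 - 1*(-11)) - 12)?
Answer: 13735071/4 ≈ 3.4338e+6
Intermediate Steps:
D(C) = -25/4 (D(C) = 25/((-3 + 11) - 12) = 25/(8 - 12) = 25/(-4) = 25*(-¼) = -25/4)
r(f) = 937 + f
r(D(1 - 14)) - ((-1119323 - 1504916) - 808598) = (937 - 25/4) - ((-1119323 - 1504916) - 808598) = 3723/4 - (-2624239 - 808598) = 3723/4 - 1*(-3432837) = 3723/4 + 3432837 = 13735071/4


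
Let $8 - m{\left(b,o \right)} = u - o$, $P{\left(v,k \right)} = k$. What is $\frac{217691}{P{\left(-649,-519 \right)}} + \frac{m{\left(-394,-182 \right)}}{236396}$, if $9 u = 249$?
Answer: $- \frac{51461386301}{122689524} \approx -419.44$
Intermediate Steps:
$u = \frac{83}{3}$ ($u = \frac{1}{9} \cdot 249 = \frac{83}{3} \approx 27.667$)
$m{\left(b,o \right)} = - \frac{59}{3} + o$ ($m{\left(b,o \right)} = 8 - \left(\frac{83}{3} - o\right) = 8 + \left(- \frac{83}{3} + o\right) = - \frac{59}{3} + o$)
$\frac{217691}{P{\left(-649,-519 \right)}} + \frac{m{\left(-394,-182 \right)}}{236396} = \frac{217691}{-519} + \frac{- \frac{59}{3} - 182}{236396} = 217691 \left(- \frac{1}{519}\right) - \frac{605}{709188} = - \frac{217691}{519} - \frac{605}{709188} = - \frac{51461386301}{122689524}$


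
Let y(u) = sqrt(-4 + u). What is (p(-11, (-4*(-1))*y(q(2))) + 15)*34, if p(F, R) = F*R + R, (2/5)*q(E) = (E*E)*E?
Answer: -4930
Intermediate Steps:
q(E) = 5*E**3/2 (q(E) = 5*((E*E)*E)/2 = 5*(E**2*E)/2 = 5*E**3/2)
p(F, R) = R + F*R
(p(-11, (-4*(-1))*y(q(2))) + 15)*34 = (((-4*(-1))*sqrt(-4 + (5/2)*2**3))*(1 - 11) + 15)*34 = ((4*sqrt(-4 + (5/2)*8))*(-10) + 15)*34 = ((4*sqrt(-4 + 20))*(-10) + 15)*34 = ((4*sqrt(16))*(-10) + 15)*34 = ((4*4)*(-10) + 15)*34 = (16*(-10) + 15)*34 = (-160 + 15)*34 = -145*34 = -4930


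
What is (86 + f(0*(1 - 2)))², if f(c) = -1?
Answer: 7225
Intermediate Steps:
(86 + f(0*(1 - 2)))² = (86 - 1)² = 85² = 7225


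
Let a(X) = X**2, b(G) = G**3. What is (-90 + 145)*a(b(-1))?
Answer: 55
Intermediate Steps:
(-90 + 145)*a(b(-1)) = (-90 + 145)*((-1)**3)**2 = 55*(-1)**2 = 55*1 = 55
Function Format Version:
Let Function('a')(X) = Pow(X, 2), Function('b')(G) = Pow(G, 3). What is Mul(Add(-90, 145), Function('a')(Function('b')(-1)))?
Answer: 55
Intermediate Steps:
Mul(Add(-90, 145), Function('a')(Function('b')(-1))) = Mul(Add(-90, 145), Pow(Pow(-1, 3), 2)) = Mul(55, Pow(-1, 2)) = Mul(55, 1) = 55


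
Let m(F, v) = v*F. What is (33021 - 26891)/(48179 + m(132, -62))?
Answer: 1226/7999 ≈ 0.15327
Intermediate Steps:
m(F, v) = F*v
(33021 - 26891)/(48179 + m(132, -62)) = (33021 - 26891)/(48179 + 132*(-62)) = 6130/(48179 - 8184) = 6130/39995 = 6130*(1/39995) = 1226/7999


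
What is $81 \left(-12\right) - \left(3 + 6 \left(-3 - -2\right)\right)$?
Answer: $-969$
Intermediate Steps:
$81 \left(-12\right) - \left(3 + 6 \left(-3 - -2\right)\right) = -972 - \left(3 + 6 \left(-3 + 2\right)\right) = -972 - -3 = -972 + \left(6 - 3\right) = -972 + 3 = -969$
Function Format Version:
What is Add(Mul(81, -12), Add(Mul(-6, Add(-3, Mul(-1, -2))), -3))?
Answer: -969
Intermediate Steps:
Add(Mul(81, -12), Add(Mul(-6, Add(-3, Mul(-1, -2))), -3)) = Add(-972, Add(Mul(-6, Add(-3, 2)), -3)) = Add(-972, Add(Mul(-6, -1), -3)) = Add(-972, Add(6, -3)) = Add(-972, 3) = -969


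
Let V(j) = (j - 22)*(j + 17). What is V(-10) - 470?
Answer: -694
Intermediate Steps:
V(j) = (-22 + j)*(17 + j)
V(-10) - 470 = (-374 + (-10)² - 5*(-10)) - 470 = (-374 + 100 + 50) - 470 = -224 - 470 = -694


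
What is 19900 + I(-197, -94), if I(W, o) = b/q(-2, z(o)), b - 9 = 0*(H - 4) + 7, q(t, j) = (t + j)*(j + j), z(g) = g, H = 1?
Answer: 22447201/1128 ≈ 19900.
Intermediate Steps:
q(t, j) = 2*j*(j + t) (q(t, j) = (j + t)*(2*j) = 2*j*(j + t))
b = 16 (b = 9 + (0*(1 - 4) + 7) = 9 + (0*(-3) + 7) = 9 + (0 + 7) = 9 + 7 = 16)
I(W, o) = 8/(o*(-2 + o)) (I(W, o) = 16/((2*o*(o - 2))) = 16/((2*o*(-2 + o))) = 16*(1/(2*o*(-2 + o))) = 8/(o*(-2 + o)))
19900 + I(-197, -94) = 19900 + 8/(-94*(-2 - 94)) = 19900 + 8*(-1/94)/(-96) = 19900 + 8*(-1/94)*(-1/96) = 19900 + 1/1128 = 22447201/1128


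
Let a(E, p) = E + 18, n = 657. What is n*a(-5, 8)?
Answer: 8541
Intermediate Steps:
a(E, p) = 18 + E
n*a(-5, 8) = 657*(18 - 5) = 657*13 = 8541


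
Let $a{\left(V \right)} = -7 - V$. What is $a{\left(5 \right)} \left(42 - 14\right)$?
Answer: $-336$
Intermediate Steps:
$a{\left(5 \right)} \left(42 - 14\right) = \left(-7 - 5\right) \left(42 - 14\right) = \left(-7 - 5\right) 28 = \left(-12\right) 28 = -336$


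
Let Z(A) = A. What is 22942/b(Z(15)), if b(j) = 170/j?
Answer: 34413/17 ≈ 2024.3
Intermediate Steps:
22942/b(Z(15)) = 22942/((170/15)) = 22942/((170*(1/15))) = 22942/(34/3) = 22942*(3/34) = 34413/17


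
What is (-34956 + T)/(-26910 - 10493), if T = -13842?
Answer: 48798/37403 ≈ 1.3047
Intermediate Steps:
(-34956 + T)/(-26910 - 10493) = (-34956 - 13842)/(-26910 - 10493) = -48798/(-37403) = -48798*(-1/37403) = 48798/37403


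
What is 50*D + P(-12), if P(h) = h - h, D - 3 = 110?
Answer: 5650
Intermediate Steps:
D = 113 (D = 3 + 110 = 113)
P(h) = 0
50*D + P(-12) = 50*113 + 0 = 5650 + 0 = 5650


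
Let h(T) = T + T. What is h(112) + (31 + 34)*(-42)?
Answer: -2506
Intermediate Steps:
h(T) = 2*T
h(112) + (31 + 34)*(-42) = 2*112 + (31 + 34)*(-42) = 224 + 65*(-42) = 224 - 2730 = -2506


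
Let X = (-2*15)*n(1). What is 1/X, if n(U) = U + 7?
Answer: -1/240 ≈ -0.0041667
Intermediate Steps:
n(U) = 7 + U
X = -240 (X = (-2*15)*(7 + 1) = -30*8 = -240)
1/X = 1/(-240) = -1/240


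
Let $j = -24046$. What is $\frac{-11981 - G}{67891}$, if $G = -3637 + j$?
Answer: $\frac{15702}{67891} \approx 0.23128$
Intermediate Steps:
$G = -27683$ ($G = -3637 - 24046 = -27683$)
$\frac{-11981 - G}{67891} = \frac{-11981 - -27683}{67891} = \left(-11981 + 27683\right) \frac{1}{67891} = 15702 \cdot \frac{1}{67891} = \frac{15702}{67891}$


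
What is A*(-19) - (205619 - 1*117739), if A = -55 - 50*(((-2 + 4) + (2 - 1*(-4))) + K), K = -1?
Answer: -80185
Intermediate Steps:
A = -405 (A = -55 - 50*(((-2 + 4) + (2 - 1*(-4))) - 1) = -55 - 50*((2 + (2 + 4)) - 1) = -55 - 50*((2 + 6) - 1) = -55 - 50*(8 - 1) = -55 - 50*7 = -55 - 350 = -405)
A*(-19) - (205619 - 1*117739) = -405*(-19) - (205619 - 1*117739) = 7695 - (205619 - 117739) = 7695 - 1*87880 = 7695 - 87880 = -80185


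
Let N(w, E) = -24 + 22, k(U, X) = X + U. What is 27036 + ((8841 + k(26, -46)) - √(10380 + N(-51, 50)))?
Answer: 35857 - √10378 ≈ 35755.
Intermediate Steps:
k(U, X) = U + X
N(w, E) = -2
27036 + ((8841 + k(26, -46)) - √(10380 + N(-51, 50))) = 27036 + ((8841 + (26 - 46)) - √(10380 - 2)) = 27036 + ((8841 - 20) - √10378) = 27036 + (8821 - √10378) = 35857 - √10378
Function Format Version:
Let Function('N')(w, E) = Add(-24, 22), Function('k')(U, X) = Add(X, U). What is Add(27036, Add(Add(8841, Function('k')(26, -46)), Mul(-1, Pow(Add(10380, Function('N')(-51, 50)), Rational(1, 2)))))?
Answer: Add(35857, Mul(-1, Pow(10378, Rational(1, 2)))) ≈ 35755.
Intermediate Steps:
Function('k')(U, X) = Add(U, X)
Function('N')(w, E) = -2
Add(27036, Add(Add(8841, Function('k')(26, -46)), Mul(-1, Pow(Add(10380, Function('N')(-51, 50)), Rational(1, 2))))) = Add(27036, Add(Add(8841, Add(26, -46)), Mul(-1, Pow(Add(10380, -2), Rational(1, 2))))) = Add(27036, Add(Add(8841, -20), Mul(-1, Pow(10378, Rational(1, 2))))) = Add(27036, Add(8821, Mul(-1, Pow(10378, Rational(1, 2))))) = Add(35857, Mul(-1, Pow(10378, Rational(1, 2))))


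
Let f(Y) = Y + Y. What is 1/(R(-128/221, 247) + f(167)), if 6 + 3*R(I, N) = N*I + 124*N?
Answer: 17/178392 ≈ 9.5296e-5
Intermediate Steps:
R(I, N) = -2 + 124*N/3 + I*N/3 (R(I, N) = -2 + (N*I + 124*N)/3 = -2 + (I*N + 124*N)/3 = -2 + (124*N + I*N)/3 = -2 + (124*N/3 + I*N/3) = -2 + 124*N/3 + I*N/3)
f(Y) = 2*Y
1/(R(-128/221, 247) + f(167)) = 1/((-2 + (124/3)*247 + (1/3)*(-128/221)*247) + 2*167) = 1/((-2 + 30628/3 + (1/3)*(-128*1/221)*247) + 334) = 1/((-2 + 30628/3 + (1/3)*(-128/221)*247) + 334) = 1/((-2 + 30628/3 - 2432/51) + 334) = 1/(172714/17 + 334) = 1/(178392/17) = 17/178392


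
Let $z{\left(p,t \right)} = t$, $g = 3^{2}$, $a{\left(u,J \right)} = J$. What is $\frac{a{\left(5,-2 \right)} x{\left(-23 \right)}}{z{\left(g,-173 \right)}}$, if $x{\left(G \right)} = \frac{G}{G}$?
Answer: $\frac{2}{173} \approx 0.011561$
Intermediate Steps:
$x{\left(G \right)} = 1$
$g = 9$
$\frac{a{\left(5,-2 \right)} x{\left(-23 \right)}}{z{\left(g,-173 \right)}} = \frac{\left(-2\right) 1}{-173} = \left(-2\right) \left(- \frac{1}{173}\right) = \frac{2}{173}$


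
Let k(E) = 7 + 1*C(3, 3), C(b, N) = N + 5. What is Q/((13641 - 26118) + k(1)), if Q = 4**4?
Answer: -128/6231 ≈ -0.020542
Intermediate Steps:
C(b, N) = 5 + N
k(E) = 15 (k(E) = 7 + 1*(5 + 3) = 7 + 1*8 = 7 + 8 = 15)
Q = 256
Q/((13641 - 26118) + k(1)) = 256/((13641 - 26118) + 15) = 256/(-12477 + 15) = 256/(-12462) = -1/12462*256 = -128/6231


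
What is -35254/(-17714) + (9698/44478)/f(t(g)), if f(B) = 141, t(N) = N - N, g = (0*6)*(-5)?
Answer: 55315913866/27772886043 ≈ 1.9917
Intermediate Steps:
g = 0 (g = 0*(-5) = 0)
t(N) = 0
-35254/(-17714) + (9698/44478)/f(t(g)) = -35254/(-17714) + (9698/44478)/141 = -35254*(-1/17714) + (9698*(1/44478))*(1/141) = 17627/8857 + (4849/22239)*(1/141) = 17627/8857 + 4849/3135699 = 55315913866/27772886043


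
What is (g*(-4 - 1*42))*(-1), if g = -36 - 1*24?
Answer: -2760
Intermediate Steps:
g = -60 (g = -36 - 24 = -60)
(g*(-4 - 1*42))*(-1) = -60*(-4 - 1*42)*(-1) = -60*(-4 - 42)*(-1) = -60*(-46)*(-1) = 2760*(-1) = -2760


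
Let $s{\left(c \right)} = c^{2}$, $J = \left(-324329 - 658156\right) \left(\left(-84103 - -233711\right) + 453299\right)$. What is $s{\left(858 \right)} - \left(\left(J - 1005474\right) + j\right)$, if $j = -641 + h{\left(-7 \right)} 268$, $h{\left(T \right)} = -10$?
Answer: $592348828854$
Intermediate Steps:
$J = -592347083895$ ($J = - 982485 \left(\left(-84103 + 233711\right) + 453299\right) = - 982485 \left(149608 + 453299\right) = \left(-982485\right) 602907 = -592347083895$)
$j = -3321$ ($j = -641 - 2680 = -3321$)
$s{\left(858 \right)} - \left(\left(J - 1005474\right) + j\right) = 858^{2} - \left(\left(-592347083895 - 1005474\right) - 3321\right) = 736164 - \left(-592348089369 - 3321\right) = 736164 - -592348092690 = 736164 + 592348092690 = 592348828854$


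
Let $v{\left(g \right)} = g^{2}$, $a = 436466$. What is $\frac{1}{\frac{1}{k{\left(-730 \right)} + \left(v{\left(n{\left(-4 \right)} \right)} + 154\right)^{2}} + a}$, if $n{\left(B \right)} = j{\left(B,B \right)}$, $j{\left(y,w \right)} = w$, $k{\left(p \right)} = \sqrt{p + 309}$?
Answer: $\frac{364540951641086}{159109731011592109477} + \frac{i \sqrt{421}}{159109731011592109477} \approx 2.2911 \cdot 10^{-6} + 1.2896 \cdot 10^{-19} i$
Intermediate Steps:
$k{\left(p \right)} = \sqrt{309 + p}$
$n{\left(B \right)} = B$
$\frac{1}{\frac{1}{k{\left(-730 \right)} + \left(v{\left(n{\left(-4 \right)} \right)} + 154\right)^{2}} + a} = \frac{1}{\frac{1}{\sqrt{309 - 730} + \left(\left(-4\right)^{2} + 154\right)^{2}} + 436466} = \frac{1}{\frac{1}{\sqrt{-421} + \left(16 + 154\right)^{2}} + 436466} = \frac{1}{\frac{1}{i \sqrt{421} + 170^{2}} + 436466} = \frac{1}{\frac{1}{i \sqrt{421} + 28900} + 436466} = \frac{1}{\frac{1}{28900 + i \sqrt{421}} + 436466} = \frac{1}{436466 + \frac{1}{28900 + i \sqrt{421}}}$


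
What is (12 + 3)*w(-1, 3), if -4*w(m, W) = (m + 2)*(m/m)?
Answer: -15/4 ≈ -3.7500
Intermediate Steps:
w(m, W) = -½ - m/4 (w(m, W) = -(m + 2)*m/m/4 = -(2 + m)/4 = -½ - m/4)
(12 + 3)*w(-1, 3) = (12 + 3)*(-½ - ¼*(-1)) = 15*(-½ + ¼) = 15*(-¼) = -15/4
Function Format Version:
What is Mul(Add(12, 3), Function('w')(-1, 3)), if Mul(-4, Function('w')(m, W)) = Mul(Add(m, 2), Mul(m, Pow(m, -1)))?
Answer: Rational(-15, 4) ≈ -3.7500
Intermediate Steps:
Function('w')(m, W) = Add(Rational(-1, 2), Mul(Rational(-1, 4), m)) (Function('w')(m, W) = Mul(Rational(-1, 4), Mul(Add(m, 2), Mul(m, Pow(m, -1)))) = Mul(Rational(-1, 4), Mul(Add(2, m), 1)) = Mul(Rational(-1, 4), Add(2, m)) = Add(Rational(-1, 2), Mul(Rational(-1, 4), m)))
Mul(Add(12, 3), Function('w')(-1, 3)) = Mul(Add(12, 3), Add(Rational(-1, 2), Mul(Rational(-1, 4), -1))) = Mul(15, Add(Rational(-1, 2), Rational(1, 4))) = Mul(15, Rational(-1, 4)) = Rational(-15, 4)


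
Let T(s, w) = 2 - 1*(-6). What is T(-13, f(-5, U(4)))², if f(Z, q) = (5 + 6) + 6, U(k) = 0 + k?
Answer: 64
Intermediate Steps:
U(k) = k
f(Z, q) = 17 (f(Z, q) = 11 + 6 = 17)
T(s, w) = 8 (T(s, w) = 2 + 6 = 8)
T(-13, f(-5, U(4)))² = 8² = 64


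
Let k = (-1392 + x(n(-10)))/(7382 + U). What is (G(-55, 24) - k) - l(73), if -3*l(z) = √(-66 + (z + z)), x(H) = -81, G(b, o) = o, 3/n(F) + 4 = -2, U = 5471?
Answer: 309945/12853 + 4*√5/3 ≈ 27.096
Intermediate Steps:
n(F) = -½ (n(F) = 3/(-4 - 2) = 3/(-6) = 3*(-⅙) = -½)
k = -1473/12853 (k = (-1392 - 81)/(7382 + 5471) = -1473/12853 ≈ -0.11460)
l(z) = -√(-66 + 2*z)/3 (l(z) = -√(-66 + (z + z))/3 = -√(-66 + 2*z)/3)
(G(-55, 24) - k) - l(73) = (24 - 1*(-1473/12853)) - (-1)*√(-66 + 2*73)/3 = (24 + 1473/12853) - (-1)*√(-66 + 146)/3 = 309945/12853 - (-1)*√80/3 = 309945/12853 - (-1)*4*√5/3 = 309945/12853 - (-4)*√5/3 = 309945/12853 + 4*√5/3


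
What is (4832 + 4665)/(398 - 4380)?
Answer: -9497/3982 ≈ -2.3850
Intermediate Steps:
(4832 + 4665)/(398 - 4380) = 9497/(-3982) = 9497*(-1/3982) = -9497/3982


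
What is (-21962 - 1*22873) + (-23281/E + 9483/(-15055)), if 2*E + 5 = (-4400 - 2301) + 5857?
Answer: -572374355482/12781695 ≈ -44781.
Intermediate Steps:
E = -849/2 (E = -5/2 + ((-4400 - 2301) + 5857)/2 = -5/2 + (-6701 + 5857)/2 = -5/2 + (1/2)*(-844) = -5/2 - 422 = -849/2 ≈ -424.50)
(-21962 - 1*22873) + (-23281/E + 9483/(-15055)) = (-21962 - 1*22873) + (-23281/(-849/2) + 9483/(-15055)) = (-21962 - 22873) + (-23281*(-2/849) + 9483*(-1/15055)) = -44835 + (46562/849 - 9483/15055) = -44835 + 692939843/12781695 = -572374355482/12781695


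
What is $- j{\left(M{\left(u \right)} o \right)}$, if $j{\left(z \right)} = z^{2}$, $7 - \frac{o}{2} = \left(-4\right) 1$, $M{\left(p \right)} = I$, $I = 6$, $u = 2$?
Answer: $-17424$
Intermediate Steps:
$M{\left(p \right)} = 6$
$o = 22$ ($o = 14 - 2 \left(\left(-4\right) 1\right) = 14 - -8 = 14 + 8 = 22$)
$- j{\left(M{\left(u \right)} o \right)} = - \left(6 \cdot 22\right)^{2} = - 132^{2} = \left(-1\right) 17424 = -17424$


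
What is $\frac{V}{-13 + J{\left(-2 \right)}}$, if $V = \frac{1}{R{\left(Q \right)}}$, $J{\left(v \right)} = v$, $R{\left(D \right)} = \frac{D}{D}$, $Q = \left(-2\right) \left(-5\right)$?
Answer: $- \frac{1}{15} \approx -0.066667$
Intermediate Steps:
$Q = 10$
$R{\left(D \right)} = 1$
$V = 1$ ($V = 1^{-1} = 1$)
$\frac{V}{-13 + J{\left(-2 \right)}} = \frac{1}{-13 - 2} \cdot 1 = \frac{1}{-15} \cdot 1 = \left(- \frac{1}{15}\right) 1 = - \frac{1}{15}$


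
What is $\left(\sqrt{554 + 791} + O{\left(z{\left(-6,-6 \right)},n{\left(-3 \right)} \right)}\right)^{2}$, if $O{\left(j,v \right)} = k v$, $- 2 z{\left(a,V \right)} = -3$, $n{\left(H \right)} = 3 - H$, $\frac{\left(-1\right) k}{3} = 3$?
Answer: $\left(54 - \sqrt{1345}\right)^{2} \approx 300.18$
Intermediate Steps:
$k = -9$ ($k = \left(-3\right) 3 = -9$)
$z{\left(a,V \right)} = \frac{3}{2}$ ($z{\left(a,V \right)} = \left(- \frac{1}{2}\right) \left(-3\right) = \frac{3}{2}$)
$O{\left(j,v \right)} = - 9 v$
$\left(\sqrt{554 + 791} + O{\left(z{\left(-6,-6 \right)},n{\left(-3 \right)} \right)}\right)^{2} = \left(\sqrt{554 + 791} - 9 \left(3 - -3\right)\right)^{2} = \left(\sqrt{1345} - 9 \left(3 + 3\right)\right)^{2} = \left(\sqrt{1345} - 54\right)^{2} = \left(-54 + \sqrt{1345}\right)^{2}$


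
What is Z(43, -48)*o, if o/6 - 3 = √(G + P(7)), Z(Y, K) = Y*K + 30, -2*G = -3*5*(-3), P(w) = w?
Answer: -36612 - 6102*I*√62 ≈ -36612.0 - 48047.0*I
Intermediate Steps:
G = -45/2 (G = -(-3*5)*(-3)/2 = -(-15)*(-3)/2 = -½*45 = -45/2 ≈ -22.500)
Z(Y, K) = 30 + K*Y (Z(Y, K) = K*Y + 30 = 30 + K*Y)
o = 18 + 3*I*√62 (o = 18 + 6*√(-45/2 + 7) = 18 + 6*√(-31/2) = 18 + 6*(I*√62/2) = 18 + 3*I*√62 ≈ 18.0 + 23.622*I)
Z(43, -48)*o = (30 - 48*43)*(18 + 3*I*√62) = (30 - 2064)*(18 + 3*I*√62) = -2034*(18 + 3*I*√62) = -36612 - 6102*I*√62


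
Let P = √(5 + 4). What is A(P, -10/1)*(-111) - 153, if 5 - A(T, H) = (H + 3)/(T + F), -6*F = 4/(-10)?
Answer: -44223/46 ≈ -961.37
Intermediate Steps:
F = 1/15 (F = -2/(3*(-10)) = -2*(-1)/(3*10) = -⅙*(-⅖) = 1/15 ≈ 0.066667)
P = 3 (P = √9 = 3)
A(T, H) = 5 - (3 + H)/(1/15 + T) (A(T, H) = 5 - (H + 3)/(T + 1/15) = 5 - (3 + H)/(1/15 + T))
A(P, -10/1)*(-111) - 153 = (5*(-8 - (-30)/1 + 15*3)/(1 + 15*3))*(-111) - 153 = (5*(-8 - (-30) + 45)/(1 + 45))*(-111) - 153 = (5*(-8 - 3*(-10) + 45)/46)*(-111) - 153 = (5*(1/46)*(-8 + 30 + 45))*(-111) - 153 = (5*(1/46)*67)*(-111) - 153 = (335/46)*(-111) - 153 = -37185/46 - 153 = -44223/46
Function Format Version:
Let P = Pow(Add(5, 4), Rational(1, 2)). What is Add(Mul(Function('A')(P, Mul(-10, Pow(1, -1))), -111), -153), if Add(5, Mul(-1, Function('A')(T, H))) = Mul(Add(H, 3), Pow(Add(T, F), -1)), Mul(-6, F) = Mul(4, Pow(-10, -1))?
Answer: Rational(-44223, 46) ≈ -961.37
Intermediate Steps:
F = Rational(1, 15) (F = Mul(Rational(-1, 6), Mul(4, Pow(-10, -1))) = Mul(Rational(-1, 6), Mul(4, Rational(-1, 10))) = Mul(Rational(-1, 6), Rational(-2, 5)) = Rational(1, 15) ≈ 0.066667)
P = 3 (P = Pow(9, Rational(1, 2)) = 3)
Function('A')(T, H) = Add(5, Mul(-1, Pow(Add(Rational(1, 15), T), -1), Add(3, H))) (Function('A')(T, H) = Add(5, Mul(-1, Mul(Add(H, 3), Pow(Add(T, Rational(1, 15)), -1)))) = Add(5, Mul(-1, Mul(Add(3, H), Pow(Add(Rational(1, 15), T), -1)))) = Add(5, Mul(-1, Mul(Pow(Add(Rational(1, 15), T), -1), Add(3, H)))) = Add(5, Mul(-1, Pow(Add(Rational(1, 15), T), -1), Add(3, H))))
Add(Mul(Function('A')(P, Mul(-10, Pow(1, -1))), -111), -153) = Add(Mul(Mul(5, Pow(Add(1, Mul(15, 3)), -1), Add(-8, Mul(-3, Mul(-10, Pow(1, -1))), Mul(15, 3))), -111), -153) = Add(Mul(Mul(5, Pow(Add(1, 45), -1), Add(-8, Mul(-3, Mul(-10, 1)), 45)), -111), -153) = Add(Mul(Mul(5, Pow(46, -1), Add(-8, Mul(-3, -10), 45)), -111), -153) = Add(Mul(Mul(5, Rational(1, 46), Add(-8, 30, 45)), -111), -153) = Add(Mul(Mul(5, Rational(1, 46), 67), -111), -153) = Add(Mul(Rational(335, 46), -111), -153) = Add(Rational(-37185, 46), -153) = Rational(-44223, 46)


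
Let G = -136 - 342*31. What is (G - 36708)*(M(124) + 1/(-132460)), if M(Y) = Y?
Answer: -389651200197/66230 ≈ -5.8833e+6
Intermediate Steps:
G = -10738 (G = -136 - 10602 = -10738)
(G - 36708)*(M(124) + 1/(-132460)) = (-10738 - 36708)*(124 + 1/(-132460)) = -47446*(124 - 1/132460) = -47446*16425039/132460 = -389651200197/66230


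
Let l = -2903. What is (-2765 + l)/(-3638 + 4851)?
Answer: -5668/1213 ≈ -4.6727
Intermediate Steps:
(-2765 + l)/(-3638 + 4851) = (-2765 - 2903)/(-3638 + 4851) = -5668/1213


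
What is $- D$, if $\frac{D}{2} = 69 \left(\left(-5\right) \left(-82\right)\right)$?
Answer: $-56580$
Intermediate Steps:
$D = 56580$ ($D = 2 \cdot 69 \left(\left(-5\right) \left(-82\right)\right) = 2 \cdot 69 \cdot 410 = 2 \cdot 28290 = 56580$)
$- D = \left(-1\right) 56580 = -56580$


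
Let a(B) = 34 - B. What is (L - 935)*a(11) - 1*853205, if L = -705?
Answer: -890925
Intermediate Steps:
(L - 935)*a(11) - 1*853205 = (-705 - 935)*(34 - 1*11) - 1*853205 = -1640*(34 - 11) - 853205 = -1640*23 - 853205 = -37720 - 853205 = -890925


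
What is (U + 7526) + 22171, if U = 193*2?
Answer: 30083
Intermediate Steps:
U = 386
(U + 7526) + 22171 = (386 + 7526) + 22171 = 7912 + 22171 = 30083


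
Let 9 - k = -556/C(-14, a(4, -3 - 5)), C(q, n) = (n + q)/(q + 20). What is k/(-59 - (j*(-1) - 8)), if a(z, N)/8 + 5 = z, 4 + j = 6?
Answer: 1569/539 ≈ 2.9109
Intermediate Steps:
j = 2 (j = -4 + 6 = 2)
a(z, N) = -40 + 8*z
C(q, n) = (n + q)/(20 + q)
k = -1569/11 (k = 9 - (-556)/(((-40 + 8*4) - 14)/(20 - 14)) = 9 - (-556)/(((-40 + 32) - 14)/6) = 9 - (-556)/((-8 - 14)/6) = 9 - (-556)/((⅙)*(-22)) = 9 - (-556)/(-11/3) = 9 - (-556)*(-3)/11 = 9 - 1*1668/11 = 9 - 1668/11 = -1569/11 ≈ -142.64)
k/(-59 - (j*(-1) - 8)) = -1569/(11*(-59 - (2*(-1) - 8))) = -1569/(11*(-59 - (-2 - 8))) = -1569/(11*(-59 - (-10))) = -1569/(11*(-59 - 1*(-10))) = -1569/(11*(-59 + 10)) = -1569/11/(-49) = -1569/11*(-1/49) = 1569/539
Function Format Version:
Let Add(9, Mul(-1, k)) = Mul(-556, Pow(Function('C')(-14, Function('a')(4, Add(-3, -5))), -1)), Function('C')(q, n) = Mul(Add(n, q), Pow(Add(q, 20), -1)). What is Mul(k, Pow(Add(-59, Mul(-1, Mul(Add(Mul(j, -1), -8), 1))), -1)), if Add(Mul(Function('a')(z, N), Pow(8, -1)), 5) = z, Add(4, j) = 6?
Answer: Rational(1569, 539) ≈ 2.9109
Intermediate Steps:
j = 2 (j = Add(-4, 6) = 2)
Function('a')(z, N) = Add(-40, Mul(8, z))
Function('C')(q, n) = Mul(Pow(Add(20, q), -1), Add(n, q)) (Function('C')(q, n) = Mul(Add(n, q), Pow(Add(20, q), -1)) = Mul(Pow(Add(20, q), -1), Add(n, q)))
k = Rational(-1569, 11) (k = Add(9, Mul(-1, Mul(-556, Pow(Mul(Pow(Add(20, -14), -1), Add(Add(-40, Mul(8, 4)), -14)), -1)))) = Add(9, Mul(-1, Mul(-556, Pow(Mul(Pow(6, -1), Add(Add(-40, 32), -14)), -1)))) = Add(9, Mul(-1, Mul(-556, Pow(Mul(Rational(1, 6), Add(-8, -14)), -1)))) = Add(9, Mul(-1, Mul(-556, Pow(Mul(Rational(1, 6), -22), -1)))) = Add(9, Mul(-1, Mul(-556, Pow(Rational(-11, 3), -1)))) = Add(9, Mul(-1, Mul(-556, Rational(-3, 11)))) = Add(9, Mul(-1, Rational(1668, 11))) = Add(9, Rational(-1668, 11)) = Rational(-1569, 11) ≈ -142.64)
Mul(k, Pow(Add(-59, Mul(-1, Mul(Add(Mul(j, -1), -8), 1))), -1)) = Mul(Rational(-1569, 11), Pow(Add(-59, Mul(-1, Mul(Add(Mul(2, -1), -8), 1))), -1)) = Mul(Rational(-1569, 11), Pow(Add(-59, Mul(-1, Mul(Add(-2, -8), 1))), -1)) = Mul(Rational(-1569, 11), Pow(Add(-59, Mul(-1, Mul(-10, 1))), -1)) = Mul(Rational(-1569, 11), Pow(Add(-59, Mul(-1, -10)), -1)) = Mul(Rational(-1569, 11), Pow(Add(-59, 10), -1)) = Mul(Rational(-1569, 11), Pow(-49, -1)) = Mul(Rational(-1569, 11), Rational(-1, 49)) = Rational(1569, 539)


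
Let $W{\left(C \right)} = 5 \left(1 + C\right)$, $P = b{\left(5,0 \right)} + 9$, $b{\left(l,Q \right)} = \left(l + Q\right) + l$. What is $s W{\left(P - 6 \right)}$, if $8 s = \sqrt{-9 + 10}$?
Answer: $\frac{35}{4} \approx 8.75$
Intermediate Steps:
$b{\left(l,Q \right)} = Q + 2 l$ ($b{\left(l,Q \right)} = \left(Q + l\right) + l = Q + 2 l$)
$P = 19$ ($P = \left(0 + 2 \cdot 5\right) + 9 = \left(0 + 10\right) + 9 = 10 + 9 = 19$)
$s = \frac{1}{8}$ ($s = \frac{\sqrt{-9 + 10}}{8} = \frac{\sqrt{1}}{8} = \frac{1}{8} \cdot 1 = \frac{1}{8} \approx 0.125$)
$W{\left(C \right)} = 5 + 5 C$
$s W{\left(P - 6 \right)} = \frac{5 + 5 \left(19 - 6\right)}{8} = \frac{5 + 5 \cdot 13}{8} = \frac{5 + 65}{8} = \frac{1}{8} \cdot 70 = \frac{35}{4}$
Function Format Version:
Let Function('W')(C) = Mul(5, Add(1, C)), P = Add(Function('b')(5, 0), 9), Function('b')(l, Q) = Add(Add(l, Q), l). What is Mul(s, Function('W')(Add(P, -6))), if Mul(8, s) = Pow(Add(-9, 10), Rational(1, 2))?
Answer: Rational(35, 4) ≈ 8.7500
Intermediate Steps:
Function('b')(l, Q) = Add(Q, Mul(2, l)) (Function('b')(l, Q) = Add(Add(Q, l), l) = Add(Q, Mul(2, l)))
P = 19 (P = Add(Add(0, Mul(2, 5)), 9) = Add(Add(0, 10), 9) = Add(10, 9) = 19)
s = Rational(1, 8) (s = Mul(Rational(1, 8), Pow(Add(-9, 10), Rational(1, 2))) = Mul(Rational(1, 8), Pow(1, Rational(1, 2))) = Mul(Rational(1, 8), 1) = Rational(1, 8) ≈ 0.12500)
Function('W')(C) = Add(5, Mul(5, C))
Mul(s, Function('W')(Add(P, -6))) = Mul(Rational(1, 8), Add(5, Mul(5, Add(19, -6)))) = Mul(Rational(1, 8), Add(5, Mul(5, 13))) = Mul(Rational(1, 8), Add(5, 65)) = Mul(Rational(1, 8), 70) = Rational(35, 4)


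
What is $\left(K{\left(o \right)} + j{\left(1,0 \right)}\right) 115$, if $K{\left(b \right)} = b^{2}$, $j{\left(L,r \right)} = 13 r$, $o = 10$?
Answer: $11500$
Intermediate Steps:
$\left(K{\left(o \right)} + j{\left(1,0 \right)}\right) 115 = \left(10^{2} + 13 \cdot 0\right) 115 = \left(100 + 0\right) 115 = 100 \cdot 115 = 11500$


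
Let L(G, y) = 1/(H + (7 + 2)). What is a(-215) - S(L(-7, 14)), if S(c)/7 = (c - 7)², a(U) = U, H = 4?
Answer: -93035/169 ≈ -550.50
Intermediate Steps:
L(G, y) = 1/13 (L(G, y) = 1/(4 + (7 + 2)) = 1/(4 + 9) = 1/13)
S(c) = 7*(-7 + c)² (S(c) = 7*(c - 7)² = 7*(-7 + c)²)
a(-215) - S(L(-7, 14)) = -215 - 7*(-7 + 1/13)² = -215 - 7*(-90/13)² = -215 - 7*8100/169 = -215 - 1*56700/169 = -215 - 56700/169 = -93035/169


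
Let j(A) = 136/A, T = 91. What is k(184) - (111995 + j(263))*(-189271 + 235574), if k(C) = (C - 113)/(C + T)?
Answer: -375057808591152/72325 ≈ -5.1857e+9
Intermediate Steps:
k(C) = (-113 + C)/(91 + C) (k(C) = (C - 113)/(C + 91) = (-113 + C)/(91 + C))
k(184) - (111995 + j(263))*(-189271 + 235574) = (-113 + 184)/(91 + 184) - (111995 + 136/263)*(-189271 + 235574) = 71/275 - (111995 + 136*(1/263))*46303 = (1/275)*71 - (111995 + 136/263)*46303 = 71/275 - 29454821*46303/263 = 71/275 - 1*1363846576763/263 = 71/275 - 1363846576763/263 = -375057808591152/72325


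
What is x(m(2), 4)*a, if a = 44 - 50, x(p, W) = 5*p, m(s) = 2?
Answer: -60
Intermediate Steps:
a = -6
x(m(2), 4)*a = (5*2)*(-6) = 10*(-6) = -60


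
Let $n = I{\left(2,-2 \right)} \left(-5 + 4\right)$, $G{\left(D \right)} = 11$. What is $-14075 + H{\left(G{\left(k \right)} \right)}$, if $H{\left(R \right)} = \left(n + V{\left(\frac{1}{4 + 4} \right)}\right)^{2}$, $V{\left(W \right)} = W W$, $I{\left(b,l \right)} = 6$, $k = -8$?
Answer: $- \frac{57504511}{4096} \approx -14039.0$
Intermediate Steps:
$n = -6$ ($n = 6 \left(-5 + 4\right) = 6 \left(-1\right) = -6$)
$V{\left(W \right)} = W^{2}$
$H{\left(R \right)} = \frac{146689}{4096}$ ($H{\left(R \right)} = \left(-6 + \left(\frac{1}{4 + 4}\right)^{2}\right)^{2} = \left(-6 + \left(\frac{1}{8}\right)^{2}\right)^{2} = \left(-6 + \frac{1}{64}\right)^{2} = \left(- \frac{383}{64}\right)^{2} = \frac{146689}{4096}$)
$-14075 + H{\left(G{\left(k \right)} \right)} = -14075 + \frac{146689}{4096} = - \frac{57504511}{4096}$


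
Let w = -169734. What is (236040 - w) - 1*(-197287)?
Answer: 603061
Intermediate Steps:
(236040 - w) - 1*(-197287) = (236040 - 1*(-169734)) - 1*(-197287) = (236040 + 169734) + 197287 = 405774 + 197287 = 603061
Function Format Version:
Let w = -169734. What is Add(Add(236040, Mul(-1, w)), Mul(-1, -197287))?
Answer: 603061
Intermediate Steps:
Add(Add(236040, Mul(-1, w)), Mul(-1, -197287)) = Add(Add(236040, Mul(-1, -169734)), Mul(-1, -197287)) = Add(Add(236040, 169734), 197287) = Add(405774, 197287) = 603061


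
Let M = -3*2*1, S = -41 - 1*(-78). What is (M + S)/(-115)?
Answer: -31/115 ≈ -0.26957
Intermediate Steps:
S = 37 (S = -41 + 78 = 37)
M = -6 (M = -6*1 = -6)
(M + S)/(-115) = (-6 + 37)/(-115) = -1/115*31 = -31/115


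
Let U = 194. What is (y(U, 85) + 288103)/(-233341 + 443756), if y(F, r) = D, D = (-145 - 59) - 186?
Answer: 287713/210415 ≈ 1.3674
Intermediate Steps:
D = -390 (D = -204 - 186 = -390)
y(F, r) = -390
(y(U, 85) + 288103)/(-233341 + 443756) = (-390 + 288103)/(-233341 + 443756) = 287713/210415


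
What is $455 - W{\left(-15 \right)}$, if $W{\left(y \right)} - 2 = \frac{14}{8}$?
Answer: $\frac{1805}{4} \approx 451.25$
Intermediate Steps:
$W{\left(y \right)} = \frac{15}{4}$ ($W{\left(y \right)} = 2 + \frac{14}{8} = 2 + 14 \cdot \frac{1}{8} = 2 + \frac{7}{4} = \frac{15}{4}$)
$455 - W{\left(-15 \right)} = 455 - \frac{15}{4} = \frac{1805}{4}$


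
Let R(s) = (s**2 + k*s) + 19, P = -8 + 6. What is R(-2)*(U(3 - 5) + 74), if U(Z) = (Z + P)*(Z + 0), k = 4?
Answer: 1230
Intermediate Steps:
P = -2
R(s) = 19 + s**2 + 4*s (R(s) = (s**2 + 4*s) + 19 = 19 + s**2 + 4*s)
U(Z) = Z*(-2 + Z) (U(Z) = (Z - 2)*(Z + 0) = (-2 + Z)*Z = Z*(-2 + Z))
R(-2)*(U(3 - 5) + 74) = (19 + (-2)**2 + 4*(-2))*((3 - 5)*(-2 + (3 - 5)) + 74) = (19 + 4 - 8)*(-2*(-2 - 2) + 74) = 15*(-2*(-4) + 74) = 15*(8 + 74) = 15*82 = 1230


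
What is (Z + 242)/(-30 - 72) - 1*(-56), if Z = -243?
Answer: 5713/102 ≈ 56.010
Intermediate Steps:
(Z + 242)/(-30 - 72) - 1*(-56) = (-243 + 242)/(-30 - 72) - 1*(-56) = -1/(-102) + 56 = -1*(-1/102) + 56 = 1/102 + 56 = 5713/102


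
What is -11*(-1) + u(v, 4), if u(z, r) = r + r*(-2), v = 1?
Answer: 7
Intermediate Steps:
u(z, r) = -r (u(z, r) = r - 2*r = -r)
-11*(-1) + u(v, 4) = -11*(-1) - 1*4 = 11 - 4 = 7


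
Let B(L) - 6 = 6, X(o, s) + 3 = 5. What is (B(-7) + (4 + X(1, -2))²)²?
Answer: 2304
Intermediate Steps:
X(o, s) = 2 (X(o, s) = -3 + 5 = 2)
B(L) = 12 (B(L) = 6 + 6 = 12)
(B(-7) + (4 + X(1, -2))²)² = (12 + (4 + 2)²)² = (12 + 6²)² = (12 + 36)² = 48² = 2304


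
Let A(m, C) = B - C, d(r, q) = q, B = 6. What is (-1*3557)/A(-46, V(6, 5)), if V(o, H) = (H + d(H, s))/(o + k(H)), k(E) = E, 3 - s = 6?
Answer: -39127/64 ≈ -611.36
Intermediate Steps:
s = -3 (s = 3 - 1*6 = 3 - 6 = -3)
V(o, H) = (-3 + H)/(H + o) (V(o, H) = (H - 3)/(o + H) = (-3 + H)/(H + o))
A(m, C) = 6 - C
(-1*3557)/A(-46, V(6, 5)) = (-1*3557)/(6 - (-3 + 5)/(5 + 6)) = -3557/(6 - 2/11) = -3557/64/11 = -3557*11/64 = -39127/64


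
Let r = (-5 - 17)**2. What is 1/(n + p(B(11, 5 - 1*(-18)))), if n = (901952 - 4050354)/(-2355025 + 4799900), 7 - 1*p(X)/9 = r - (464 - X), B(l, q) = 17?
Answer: -2444875/663264652 ≈ -0.0036861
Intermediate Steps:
r = 484 (r = (-22)**2 = 484)
p(X) = -117 - 9*X (p(X) = 63 - 9*(484 - (464 - X)) = 63 - 9*(484 + (-464 + X)) = 63 - 9*(20 + X) = 63 + (-180 - 9*X) = -117 - 9*X)
n = -3148402/2444875 ≈ -1.2878
1/(n + p(B(11, 5 - 1*(-18)))) = 1/(-3148402/2444875 + (-117 - 9*17)) = 1/(-3148402/2444875 + (-117 - 153)) = 1/(-3148402/2444875 - 270) = 1/(-663264652/2444875) = -2444875/663264652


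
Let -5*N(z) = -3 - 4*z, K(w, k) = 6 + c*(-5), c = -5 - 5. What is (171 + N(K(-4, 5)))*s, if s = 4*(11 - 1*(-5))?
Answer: 69248/5 ≈ 13850.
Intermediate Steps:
c = -10
K(w, k) = 56 (K(w, k) = 6 - 10*(-5) = 6 + 50 = 56)
s = 64 (s = 4*(11 + 5) = 4*16 = 64)
N(z) = ⅗ + 4*z/5 (N(z) = -(-3 - 4*z)/5 = ⅗ + 4*z/5)
(171 + N(K(-4, 5)))*s = (171 + (⅗ + (⅘)*56))*64 = (171 + (⅗ + 224/5))*64 = (171 + 227/5)*64 = (1082/5)*64 = 69248/5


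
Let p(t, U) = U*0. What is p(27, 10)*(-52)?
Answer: 0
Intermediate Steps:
p(t, U) = 0
p(27, 10)*(-52) = 0*(-52) = 0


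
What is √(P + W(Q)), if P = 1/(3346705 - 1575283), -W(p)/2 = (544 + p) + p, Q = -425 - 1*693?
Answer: √10618775094423678/1771422 ≈ 58.172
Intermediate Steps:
Q = -1118 (Q = -425 - 693 = -1118)
W(p) = -1088 - 4*p (W(p) = -2*((544 + p) + p) = -2*(544 + 2*p) = -1088 - 4*p)
P = 1/1771422 ≈ 5.6452e-7
√(P + W(Q)) = √(1/1771422 + (-1088 - 4*(-1118))) = √(1/1771422 + (-1088 + 4472)) = √(1/1771422 + 3384) = √(5994492049/1771422) = √10618775094423678/1771422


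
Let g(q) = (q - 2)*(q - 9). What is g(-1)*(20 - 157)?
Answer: -4110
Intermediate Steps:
g(q) = (-9 + q)*(-2 + q) (g(q) = (-2 + q)*(-9 + q) = (-9 + q)*(-2 + q))
g(-1)*(20 - 157) = (18 + (-1)² - 11*(-1))*(20 - 157) = (18 + 1 + 11)*(-137) = 30*(-137) = -4110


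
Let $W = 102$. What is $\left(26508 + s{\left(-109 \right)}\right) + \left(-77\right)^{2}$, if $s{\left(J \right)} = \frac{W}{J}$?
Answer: $\frac{3535531}{109} \approx 32436.0$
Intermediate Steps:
$s{\left(J \right)} = \frac{102}{J}$
$\left(26508 + s{\left(-109 \right)}\right) + \left(-77\right)^{2} = \left(26508 + \frac{102}{-109}\right) + \left(-77\right)^{2} = \left(26508 + 102 \left(- \frac{1}{109}\right)\right) + 5929 = \left(26508 - \frac{102}{109}\right) + 5929 = \frac{2889270}{109} + 5929 = \frac{3535531}{109}$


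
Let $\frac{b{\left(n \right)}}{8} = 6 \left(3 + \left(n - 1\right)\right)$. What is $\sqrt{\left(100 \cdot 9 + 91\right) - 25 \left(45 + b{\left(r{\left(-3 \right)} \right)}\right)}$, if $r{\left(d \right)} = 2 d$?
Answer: $\sqrt{4666} \approx 68.308$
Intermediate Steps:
$b{\left(n \right)} = 96 + 48 n$ ($b{\left(n \right)} = 8 \cdot 6 \left(3 + \left(n - 1\right)\right) = 8 \cdot 6 \left(3 + \left(-1 + n\right)\right) = 8 \cdot 6 \left(2 + n\right) = 8 \left(12 + 6 n\right) = 96 + 48 n$)
$\sqrt{\left(100 \cdot 9 + 91\right) - 25 \left(45 + b{\left(r{\left(-3 \right)} \right)}\right)} = \sqrt{\left(100 \cdot 9 + 91\right) - 25 \left(45 + \left(96 + 48 \cdot 2 \left(-3\right)\right)\right)} = \sqrt{\left(900 + 91\right) - 25 \left(45 + \left(96 + 48 \left(-6\right)\right)\right)} = \sqrt{991 - 25 \left(45 + \left(96 - 288\right)\right)} = \sqrt{991 - 25 \left(45 - 192\right)} = \sqrt{991 - -3675} = \sqrt{991 + 3675} = \sqrt{4666}$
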